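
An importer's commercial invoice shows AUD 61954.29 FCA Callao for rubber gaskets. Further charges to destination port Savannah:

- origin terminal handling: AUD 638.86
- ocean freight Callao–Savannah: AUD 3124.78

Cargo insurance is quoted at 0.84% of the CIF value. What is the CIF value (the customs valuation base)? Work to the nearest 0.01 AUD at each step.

CIF value: AUD 66274.64

Let C be the CIF value. C = FCA price + pre-shipment costs + freight + 0.84% × C
C − 0.84% × C = 61954.29 + 638.86 + 3124.78
0.9916 × C = 65717.93
C = 65717.93 / 0.9916 = 66274.64
Insurance premium = 0.84% × 66274.64 = 556.71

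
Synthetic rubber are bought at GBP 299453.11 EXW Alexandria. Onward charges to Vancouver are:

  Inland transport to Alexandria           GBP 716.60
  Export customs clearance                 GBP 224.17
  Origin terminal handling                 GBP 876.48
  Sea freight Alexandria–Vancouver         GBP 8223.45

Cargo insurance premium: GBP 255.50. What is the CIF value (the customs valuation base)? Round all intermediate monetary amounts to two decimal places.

CIF = EXW price + pre-shipment costs + freight + insurance
CIF = 299453.11 + 716.60 + 224.17 + 876.48 + 8223.45 + 255.50 = 309749.31

CIF value: GBP 309749.31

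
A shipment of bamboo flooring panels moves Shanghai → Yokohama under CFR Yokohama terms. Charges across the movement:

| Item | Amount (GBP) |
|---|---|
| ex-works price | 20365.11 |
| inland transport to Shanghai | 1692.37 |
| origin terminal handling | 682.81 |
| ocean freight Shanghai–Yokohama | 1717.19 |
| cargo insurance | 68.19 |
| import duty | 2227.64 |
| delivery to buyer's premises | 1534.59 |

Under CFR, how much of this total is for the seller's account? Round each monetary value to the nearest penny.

Seller's account: GBP 24457.48

CFR: the seller pays costs through ocean freight to the destination port, but not insurance.
Seller's account: goods 20365.11 + inland to port 1692.37 + origin terminal 682.81 + freight 1717.19 = 24457.48
Buyer's account: insurance 68.19 + duty 2227.64 + delivery 1534.59 = 3830.42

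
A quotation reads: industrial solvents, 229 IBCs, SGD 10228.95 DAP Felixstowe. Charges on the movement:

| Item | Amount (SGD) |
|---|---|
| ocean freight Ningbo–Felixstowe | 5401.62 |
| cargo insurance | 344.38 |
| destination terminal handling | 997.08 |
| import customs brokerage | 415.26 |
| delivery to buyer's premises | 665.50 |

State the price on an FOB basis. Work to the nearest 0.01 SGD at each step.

Not relevant to the conversion: brokerage — on the buyer under both terms; not part of either seller's price.
From DAP to FOB, the seller no longer bears: freight, insurance, destination terminal, delivery.
FOB price = 10228.95 − 5401.62 − 344.38 − 997.08 − 665.50 = 2820.37

FOB price: SGD 2820.37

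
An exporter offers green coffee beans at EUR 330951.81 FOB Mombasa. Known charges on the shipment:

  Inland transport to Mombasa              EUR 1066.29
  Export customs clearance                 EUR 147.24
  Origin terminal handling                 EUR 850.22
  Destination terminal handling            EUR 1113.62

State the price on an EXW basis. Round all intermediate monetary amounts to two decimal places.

EXW price: EUR 328888.06

Not relevant to the conversion: destination terminal — on the buyer under both terms; not part of either seller's price.
From FOB to EXW, the seller no longer bears: inland to port, export clearance, origin terminal.
EXW price = 330951.81 − 1066.29 − 147.24 − 850.22 = 328888.06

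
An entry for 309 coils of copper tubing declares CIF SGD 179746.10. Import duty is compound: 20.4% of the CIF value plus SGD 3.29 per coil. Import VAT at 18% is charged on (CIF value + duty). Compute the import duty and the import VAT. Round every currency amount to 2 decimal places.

Import duty: SGD 37684.81; import VAT: SGD 39137.56

Ad valorem component: 179746.10 × 20.4% = 36668.20
Specific component: 309 × 3.29 = 1016.61
Import duty = 36668.20 + 1016.61 = 37684.81
VAT base = CIF + duty = 179746.10 + 37684.81 = 217430.91
Import VAT = 217430.91 × 18% = 39137.56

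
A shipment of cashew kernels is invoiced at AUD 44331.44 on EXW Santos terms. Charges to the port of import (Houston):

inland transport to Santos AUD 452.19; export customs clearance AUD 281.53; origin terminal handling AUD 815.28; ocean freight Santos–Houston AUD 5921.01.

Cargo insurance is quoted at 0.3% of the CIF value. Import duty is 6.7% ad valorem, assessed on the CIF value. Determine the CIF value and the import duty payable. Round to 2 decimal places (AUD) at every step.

Let C be the CIF value. C = EXW price + pre-shipment costs + freight + 0.3% × C
C − 0.3% × C = 44331.44 + 452.19 + 281.53 + 815.28 + 5921.01
0.997 × C = 51801.45
C = 51801.45 / 0.997 = 51957.32
Insurance premium = 0.3% × 51957.32 = 155.87
Import duty = 51957.32 × 6.7% = 3481.14

CIF value: AUD 51957.32; import duty: AUD 3481.14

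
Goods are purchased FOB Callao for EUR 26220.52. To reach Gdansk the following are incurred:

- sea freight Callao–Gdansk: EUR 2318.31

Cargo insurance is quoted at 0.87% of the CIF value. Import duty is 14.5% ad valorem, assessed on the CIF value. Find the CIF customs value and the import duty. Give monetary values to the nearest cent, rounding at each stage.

CIF value: EUR 28789.30; import duty: EUR 4174.45

Let C be the CIF value. C = FOB price + freight + 0.87% × C
C − 0.87% × C = 26220.52 + 2318.31
0.9913 × C = 28538.83
C = 28538.83 / 0.9913 = 28789.30
Insurance premium = 0.87% × 28789.30 = 250.47
Import duty = 28789.30 × 14.5% = 4174.45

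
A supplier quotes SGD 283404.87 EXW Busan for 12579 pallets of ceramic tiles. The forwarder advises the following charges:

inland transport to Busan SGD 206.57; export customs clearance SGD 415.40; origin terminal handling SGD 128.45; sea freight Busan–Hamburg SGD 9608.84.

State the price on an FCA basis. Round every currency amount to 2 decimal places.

Not relevant to the conversion: origin terminal, freight — on the buyer under both terms; not part of either seller's price.
From EXW to FCA, the seller additionally bears: inland to port, export clearance.
FCA price = 283404.87 + 206.57 + 415.40 = 284026.84

FCA price: SGD 284026.84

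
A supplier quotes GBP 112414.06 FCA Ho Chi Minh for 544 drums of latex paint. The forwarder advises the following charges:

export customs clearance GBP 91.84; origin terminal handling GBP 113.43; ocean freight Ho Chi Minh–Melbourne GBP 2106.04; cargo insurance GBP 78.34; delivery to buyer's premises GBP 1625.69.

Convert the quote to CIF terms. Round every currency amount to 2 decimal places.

CIF price: GBP 114711.87

Not relevant to the conversion: export clearance — on the seller under both FCA and CIF; already in the FCA price and stays in the CIF price. delivery — on the buyer under both terms; not part of either seller's price.
From FCA to CIF, the seller additionally bears: origin terminal, freight, insurance.
CIF price = 112414.06 + 113.43 + 2106.04 + 78.34 = 114711.87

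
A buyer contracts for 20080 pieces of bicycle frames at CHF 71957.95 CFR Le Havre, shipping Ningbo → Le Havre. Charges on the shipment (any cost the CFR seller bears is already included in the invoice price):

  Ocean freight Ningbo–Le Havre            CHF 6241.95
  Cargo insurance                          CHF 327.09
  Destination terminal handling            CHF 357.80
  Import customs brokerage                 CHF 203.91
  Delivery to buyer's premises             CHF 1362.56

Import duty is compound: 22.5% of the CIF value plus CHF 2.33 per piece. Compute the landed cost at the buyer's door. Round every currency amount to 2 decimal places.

CFR: the seller pays costs through ocean freight to the destination port, but not insurance.
Already in the invoice (seller's account under CFR): freight — exclude.
CIF value = CFR price + insurance = 71957.95 + 327.09 = 72285.04
Ad valorem component: 72285.04 × 22.5% = 16264.13
Specific component: 20080 × 2.33 = 46786.40
Import duty = 16264.13 + 46786.40 = 63050.53
Buyer bears: insurance 327.09 + destination terminal 357.80 + brokerage 203.91 + delivery 1362.56 + duty 63050.53 = 65301.89
Landed cost = invoice 71957.95 + 65301.89 = 137259.84

Total landed cost: CHF 137259.84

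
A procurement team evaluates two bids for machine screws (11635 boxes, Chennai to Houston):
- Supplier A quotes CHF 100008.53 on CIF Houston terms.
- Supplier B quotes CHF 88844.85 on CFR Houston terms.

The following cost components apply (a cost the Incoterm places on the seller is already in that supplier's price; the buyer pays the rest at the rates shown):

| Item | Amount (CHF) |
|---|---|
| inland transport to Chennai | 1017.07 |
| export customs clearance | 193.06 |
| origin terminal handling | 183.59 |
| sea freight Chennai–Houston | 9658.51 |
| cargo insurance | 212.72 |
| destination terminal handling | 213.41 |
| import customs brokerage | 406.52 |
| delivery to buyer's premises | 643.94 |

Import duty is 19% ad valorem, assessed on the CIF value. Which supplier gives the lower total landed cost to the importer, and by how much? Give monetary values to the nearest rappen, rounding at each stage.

Supplier B is cheaper by CHF 13031.64

Supplier A (CIF):
The CIF price already equals the CIF value: 100008.53
Import duty = 100008.53 × 19% = 19001.62
Buyer bears (A): 213.41 + 406.52 + 643.94 = 1263.87
Landed cost (A) = invoice 100008.53 + 1263.87 + duty 19001.62 = 120274.02
Supplier B (CFR):
CIF value = CFR price + insurance = 88844.85 + 212.72 = 89057.57
Import duty = 89057.57 × 19% = 16920.94
Buyer bears (B): 212.72 + 213.41 + 406.52 + 643.94 = 1476.59
Landed cost (B) = invoice 88844.85 + 1476.59 + duty 16920.94 = 107242.38
Difference = |120274.02 − 107242.38| = 13031.64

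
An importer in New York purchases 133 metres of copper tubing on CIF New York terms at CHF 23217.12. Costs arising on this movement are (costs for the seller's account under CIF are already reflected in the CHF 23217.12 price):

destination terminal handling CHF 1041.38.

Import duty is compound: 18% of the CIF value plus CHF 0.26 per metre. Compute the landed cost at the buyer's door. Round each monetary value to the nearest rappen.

CIF: the seller pays costs through ocean freight and marine insurance to the destination port.
The CIF price already equals the CIF value: 23217.12
Ad valorem component: 23217.12 × 18% = 4179.08
Specific component: 133 × 0.26 = 34.58
Import duty = 4179.08 + 34.58 = 4213.66
Buyer bears: destination terminal 1041.38 + duty 4213.66 = 5255.04
Landed cost = invoice 23217.12 + 5255.04 = 28472.16

Total landed cost: CHF 28472.16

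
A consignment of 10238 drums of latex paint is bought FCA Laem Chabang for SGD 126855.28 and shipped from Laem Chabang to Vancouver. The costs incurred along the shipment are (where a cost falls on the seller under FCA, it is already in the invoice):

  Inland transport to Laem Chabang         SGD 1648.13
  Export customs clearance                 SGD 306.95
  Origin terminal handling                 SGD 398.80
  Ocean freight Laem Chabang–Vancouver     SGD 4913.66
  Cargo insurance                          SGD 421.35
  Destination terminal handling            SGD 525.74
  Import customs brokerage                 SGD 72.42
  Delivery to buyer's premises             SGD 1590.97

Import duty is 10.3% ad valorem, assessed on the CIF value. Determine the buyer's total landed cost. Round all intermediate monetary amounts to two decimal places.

Total landed cost: SGD 148434.90

FCA: the seller delivers export-cleared goods to the carrier; the buyer bears costs from that point.
Already in the invoice (seller's account under FCA): inland to port, export clearance — exclude.
CIF value = FCA price + origin terminal + freight + insurance = 126855.28 + 398.80 + 4913.66 + 421.35 = 132589.09
Import duty = 132589.09 × 10.3% = 13656.68
Buyer bears: origin terminal 398.80 + freight 4913.66 + insurance 421.35 + destination terminal 525.74 + brokerage 72.42 + delivery 1590.97 + duty 13656.68 = 21579.62
Landed cost = invoice 126855.28 + 21579.62 = 148434.90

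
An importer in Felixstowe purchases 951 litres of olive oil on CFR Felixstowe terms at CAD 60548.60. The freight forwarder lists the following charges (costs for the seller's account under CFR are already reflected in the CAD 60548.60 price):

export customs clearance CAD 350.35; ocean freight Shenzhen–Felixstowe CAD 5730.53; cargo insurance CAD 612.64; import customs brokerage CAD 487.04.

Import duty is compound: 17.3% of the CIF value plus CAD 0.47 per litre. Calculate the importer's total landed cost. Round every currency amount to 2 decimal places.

Total landed cost: CAD 72676.14

CFR: the seller pays costs through ocean freight to the destination port, but not insurance.
Already in the invoice (seller's account under CFR): export clearance, freight — exclude.
CIF value = CFR price + insurance = 60548.60 + 612.64 = 61161.24
Ad valorem component: 61161.24 × 17.3% = 10580.89
Specific component: 951 × 0.47 = 446.97
Import duty = 10580.89 + 446.97 = 11027.86
Buyer bears: insurance 612.64 + brokerage 487.04 + duty 11027.86 = 12127.54
Landed cost = invoice 60548.60 + 12127.54 = 72676.14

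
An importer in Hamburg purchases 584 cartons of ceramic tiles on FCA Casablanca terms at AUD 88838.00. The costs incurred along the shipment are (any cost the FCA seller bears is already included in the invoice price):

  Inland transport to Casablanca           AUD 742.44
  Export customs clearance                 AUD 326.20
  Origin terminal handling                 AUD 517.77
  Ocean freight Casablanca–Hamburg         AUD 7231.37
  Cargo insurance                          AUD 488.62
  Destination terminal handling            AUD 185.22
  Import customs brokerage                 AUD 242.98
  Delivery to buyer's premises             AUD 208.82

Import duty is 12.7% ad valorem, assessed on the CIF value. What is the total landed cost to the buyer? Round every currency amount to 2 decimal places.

Total landed cost: AUD 110041.40

FCA: the seller delivers export-cleared goods to the carrier; the buyer bears costs from that point.
Already in the invoice (seller's account under FCA): inland to port, export clearance — exclude.
CIF value = FCA price + origin terminal + freight + insurance = 88838.00 + 517.77 + 7231.37 + 488.62 = 97075.76
Import duty = 97075.76 × 12.7% = 12328.62
Buyer bears: origin terminal 517.77 + freight 7231.37 + insurance 488.62 + destination terminal 185.22 + brokerage 242.98 + delivery 208.82 + duty 12328.62 = 21203.40
Landed cost = invoice 88838.00 + 21203.40 = 110041.40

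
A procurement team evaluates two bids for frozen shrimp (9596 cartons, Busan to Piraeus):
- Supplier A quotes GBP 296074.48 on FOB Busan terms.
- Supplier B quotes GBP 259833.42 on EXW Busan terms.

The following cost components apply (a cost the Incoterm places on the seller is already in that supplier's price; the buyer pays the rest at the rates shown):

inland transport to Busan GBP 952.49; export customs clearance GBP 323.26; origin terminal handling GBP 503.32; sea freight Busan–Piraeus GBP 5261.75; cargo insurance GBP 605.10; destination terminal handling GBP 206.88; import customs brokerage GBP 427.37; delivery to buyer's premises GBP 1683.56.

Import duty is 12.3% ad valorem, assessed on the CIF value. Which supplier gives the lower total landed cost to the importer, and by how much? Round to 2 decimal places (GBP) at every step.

Supplier B is cheaper by GBP 38700.81

Supplier A (FOB):
CIF value = FOB price + freight + insurance = 296074.48 + 5261.75 + 605.10 = 301941.33
Import duty = 301941.33 × 12.3% = 37138.78
Buyer bears (A): 5261.75 + 605.10 + 206.88 + 427.37 + 1683.56 = 8184.66
Landed cost (A) = invoice 296074.48 + 8184.66 + duty 37138.78 = 341397.92
Supplier B (EXW):
CIF value = EXW price + inland to port + export clearance + origin terminal + freight + insurance = 259833.42 + 952.49 + 323.26 + 503.32 + 5261.75 + 605.10 = 267479.34
Import duty = 267479.34 × 12.3% = 32899.96
Buyer bears (B): 952.49 + 323.26 + 503.32 + 5261.75 + 605.10 + 206.88 + 427.37 + 1683.56 = 9963.73
Landed cost (B) = invoice 259833.42 + 9963.73 + duty 32899.96 = 302697.11
Difference = |341397.92 − 302697.11| = 38700.81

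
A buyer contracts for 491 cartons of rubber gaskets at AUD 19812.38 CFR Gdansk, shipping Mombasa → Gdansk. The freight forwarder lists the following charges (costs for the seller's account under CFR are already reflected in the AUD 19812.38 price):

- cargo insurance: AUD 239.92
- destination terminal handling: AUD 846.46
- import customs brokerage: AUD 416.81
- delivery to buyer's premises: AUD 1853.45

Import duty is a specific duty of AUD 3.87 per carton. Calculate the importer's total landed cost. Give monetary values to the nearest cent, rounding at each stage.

Total landed cost: AUD 25069.19

CFR: the seller pays costs through ocean freight to the destination port, but not insurance.
CIF value = CFR price + insurance = 19812.38 + 239.92 = 20052.30
Import duty = 491 × 3.87 = 1900.17
Buyer bears: insurance 239.92 + destination terminal 846.46 + brokerage 416.81 + delivery 1853.45 + duty 1900.17 = 5256.81
Landed cost = invoice 19812.38 + 5256.81 = 25069.19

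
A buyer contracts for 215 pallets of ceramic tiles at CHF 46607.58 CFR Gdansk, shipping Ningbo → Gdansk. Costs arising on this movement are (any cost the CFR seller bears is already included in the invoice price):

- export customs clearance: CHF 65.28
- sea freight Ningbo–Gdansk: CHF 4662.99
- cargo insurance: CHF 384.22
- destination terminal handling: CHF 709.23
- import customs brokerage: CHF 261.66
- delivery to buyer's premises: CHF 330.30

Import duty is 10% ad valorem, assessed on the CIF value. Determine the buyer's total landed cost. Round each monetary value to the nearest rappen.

CFR: the seller pays costs through ocean freight to the destination port, but not insurance.
Already in the invoice (seller's account under CFR): export clearance, freight — exclude.
CIF value = CFR price + insurance = 46607.58 + 384.22 = 46991.80
Import duty = 46991.80 × 10% = 4699.18
Buyer bears: insurance 384.22 + destination terminal 709.23 + brokerage 261.66 + delivery 330.30 + duty 4699.18 = 6384.59
Landed cost = invoice 46607.58 + 6384.59 = 52992.17

Total landed cost: CHF 52992.17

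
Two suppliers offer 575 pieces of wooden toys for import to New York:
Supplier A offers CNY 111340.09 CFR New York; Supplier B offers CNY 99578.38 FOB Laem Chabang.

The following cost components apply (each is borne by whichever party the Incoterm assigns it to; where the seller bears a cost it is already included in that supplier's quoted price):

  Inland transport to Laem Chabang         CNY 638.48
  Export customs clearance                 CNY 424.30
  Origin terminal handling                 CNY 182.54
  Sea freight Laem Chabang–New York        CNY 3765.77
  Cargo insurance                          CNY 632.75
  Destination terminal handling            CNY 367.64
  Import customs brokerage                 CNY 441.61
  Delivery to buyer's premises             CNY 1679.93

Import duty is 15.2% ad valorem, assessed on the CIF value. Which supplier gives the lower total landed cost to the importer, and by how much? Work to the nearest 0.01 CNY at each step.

Supplier A (CFR):
CIF value = CFR price + insurance = 111340.09 + 632.75 = 111972.84
Import duty = 111972.84 × 15.2% = 17019.87
Buyer bears (A): 632.75 + 367.64 + 441.61 + 1679.93 = 3121.93
Landed cost (A) = invoice 111340.09 + 3121.93 + duty 17019.87 = 131481.89
Supplier B (FOB):
CIF value = FOB price + freight + insurance = 99578.38 + 3765.77 + 632.75 = 103976.90
Import duty = 103976.90 × 15.2% = 15804.49
Buyer bears (B): 3765.77 + 632.75 + 367.64 + 441.61 + 1679.93 = 6887.70
Landed cost (B) = invoice 99578.38 + 6887.70 + duty 15804.49 = 122270.57
Difference = |131481.89 − 122270.57| = 9211.32

Supplier B is cheaper by CNY 9211.32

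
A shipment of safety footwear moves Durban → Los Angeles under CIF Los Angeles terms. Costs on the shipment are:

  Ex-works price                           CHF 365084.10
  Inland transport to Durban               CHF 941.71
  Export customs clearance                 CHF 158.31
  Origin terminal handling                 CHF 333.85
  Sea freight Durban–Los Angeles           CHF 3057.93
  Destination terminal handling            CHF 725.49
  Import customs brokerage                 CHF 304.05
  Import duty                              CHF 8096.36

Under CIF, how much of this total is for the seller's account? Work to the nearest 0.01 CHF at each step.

Seller's account: CHF 369575.90

CIF: the seller pays costs through ocean freight and marine insurance to the destination port.
Seller's account: goods 365084.10 + inland to port 941.71 + export clearance 158.31 + origin terminal 333.85 + freight 3057.93 = 369575.90
Buyer's account: destination terminal 725.49 + brokerage 304.05 + duty 8096.36 = 9125.90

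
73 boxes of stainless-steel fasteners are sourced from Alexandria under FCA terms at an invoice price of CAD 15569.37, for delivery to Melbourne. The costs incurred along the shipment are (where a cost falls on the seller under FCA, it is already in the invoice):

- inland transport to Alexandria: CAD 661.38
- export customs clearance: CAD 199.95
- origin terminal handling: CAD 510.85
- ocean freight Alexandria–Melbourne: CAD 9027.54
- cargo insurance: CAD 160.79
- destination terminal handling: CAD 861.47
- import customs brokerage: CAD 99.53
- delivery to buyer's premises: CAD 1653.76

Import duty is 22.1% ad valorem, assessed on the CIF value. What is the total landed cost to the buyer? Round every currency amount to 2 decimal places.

Total landed cost: CAD 33467.66

FCA: the seller delivers export-cleared goods to the carrier; the buyer bears costs from that point.
Already in the invoice (seller's account under FCA): inland to port, export clearance — exclude.
CIF value = FCA price + origin terminal + freight + insurance = 15569.37 + 510.85 + 9027.54 + 160.79 = 25268.55
Import duty = 25268.55 × 22.1% = 5584.35
Buyer bears: origin terminal 510.85 + freight 9027.54 + insurance 160.79 + destination terminal 861.47 + brokerage 99.53 + delivery 1653.76 + duty 5584.35 = 17898.29
Landed cost = invoice 15569.37 + 17898.29 = 33467.66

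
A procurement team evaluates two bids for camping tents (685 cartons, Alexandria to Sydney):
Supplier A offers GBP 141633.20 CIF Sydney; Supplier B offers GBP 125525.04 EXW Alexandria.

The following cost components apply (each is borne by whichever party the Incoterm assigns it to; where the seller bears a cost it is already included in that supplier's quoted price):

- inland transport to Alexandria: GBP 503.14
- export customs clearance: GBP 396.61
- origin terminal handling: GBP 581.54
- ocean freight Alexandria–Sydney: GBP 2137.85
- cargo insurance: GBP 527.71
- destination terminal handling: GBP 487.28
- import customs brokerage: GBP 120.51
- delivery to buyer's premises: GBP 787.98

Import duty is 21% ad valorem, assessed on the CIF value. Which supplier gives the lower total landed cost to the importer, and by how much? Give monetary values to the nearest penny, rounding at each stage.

Supplier A (CIF):
The CIF price already equals the CIF value: 141633.20
Import duty = 141633.20 × 21% = 29742.97
Buyer bears (A): 487.28 + 120.51 + 787.98 = 1395.77
Landed cost (A) = invoice 141633.20 + 1395.77 + duty 29742.97 = 172771.94
Supplier B (EXW):
CIF value = EXW price + inland to port + export clearance + origin terminal + freight + insurance = 125525.04 + 503.14 + 396.61 + 581.54 + 2137.85 + 527.71 = 129671.89
Import duty = 129671.89 × 21% = 27231.10
Buyer bears (B): 503.14 + 396.61 + 581.54 + 2137.85 + 527.71 + 487.28 + 120.51 + 787.98 = 5542.62
Landed cost (B) = invoice 125525.04 + 5542.62 + duty 27231.10 = 158298.76
Difference = |172771.94 − 158298.76| = 14473.18

Supplier B is cheaper by GBP 14473.18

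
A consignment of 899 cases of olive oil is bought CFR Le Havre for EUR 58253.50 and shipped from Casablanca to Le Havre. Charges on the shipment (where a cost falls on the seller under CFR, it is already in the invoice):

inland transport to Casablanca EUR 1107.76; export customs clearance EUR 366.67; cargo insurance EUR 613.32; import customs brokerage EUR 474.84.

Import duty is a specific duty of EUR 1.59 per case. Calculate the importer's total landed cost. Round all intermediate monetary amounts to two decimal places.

CFR: the seller pays costs through ocean freight to the destination port, but not insurance.
Already in the invoice (seller's account under CFR): inland to port, export clearance — exclude.
CIF value = CFR price + insurance = 58253.50 + 613.32 = 58866.82
Import duty = 899 × 1.59 = 1429.41
Buyer bears: insurance 613.32 + brokerage 474.84 + duty 1429.41 = 2517.57
Landed cost = invoice 58253.50 + 2517.57 = 60771.07

Total landed cost: EUR 60771.07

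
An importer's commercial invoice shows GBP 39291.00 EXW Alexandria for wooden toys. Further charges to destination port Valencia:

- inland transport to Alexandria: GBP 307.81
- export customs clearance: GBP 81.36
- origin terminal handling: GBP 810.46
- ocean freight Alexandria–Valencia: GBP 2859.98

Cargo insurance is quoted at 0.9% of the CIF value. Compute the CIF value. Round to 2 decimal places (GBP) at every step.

Let C be the CIF value. C = EXW price + pre-shipment costs + freight + 0.9% × C
C − 0.9% × C = 39291.00 + 307.81 + 81.36 + 810.46 + 2859.98
0.991 × C = 43350.61
C = 43350.61 / 0.991 = 43744.31
Insurance premium = 0.9% × 43744.31 = 393.70

CIF value: GBP 43744.31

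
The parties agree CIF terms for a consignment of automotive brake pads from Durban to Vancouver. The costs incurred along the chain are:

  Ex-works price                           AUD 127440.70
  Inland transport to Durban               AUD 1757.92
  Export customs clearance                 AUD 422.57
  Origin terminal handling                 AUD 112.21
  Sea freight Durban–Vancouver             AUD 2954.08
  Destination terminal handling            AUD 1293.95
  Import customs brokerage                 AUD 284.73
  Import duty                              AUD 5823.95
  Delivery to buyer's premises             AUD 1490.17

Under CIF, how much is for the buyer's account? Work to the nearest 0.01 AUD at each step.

CIF: the seller pays costs through ocean freight and marine insurance to the destination port.
Seller's account: goods 127440.70 + inland to port 1757.92 + export clearance 422.57 + origin terminal 112.21 + freight 2954.08 = 132687.48
Buyer's account: destination terminal 1293.95 + brokerage 284.73 + duty 5823.95 + delivery 1490.17 = 8892.80

Buyer's account: AUD 8892.80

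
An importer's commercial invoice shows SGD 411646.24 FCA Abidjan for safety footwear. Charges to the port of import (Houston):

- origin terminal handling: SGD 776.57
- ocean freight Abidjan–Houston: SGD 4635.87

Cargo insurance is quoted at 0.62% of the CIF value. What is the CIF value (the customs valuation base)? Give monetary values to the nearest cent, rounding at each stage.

Let C be the CIF value. C = FCA price + pre-shipment costs + freight + 0.62% × C
C − 0.62% × C = 411646.24 + 776.57 + 4635.87
0.9938 × C = 417058.68
C = 417058.68 / 0.9938 = 419660.58
Insurance premium = 0.62% × 419660.58 = 2601.90

CIF value: SGD 419660.58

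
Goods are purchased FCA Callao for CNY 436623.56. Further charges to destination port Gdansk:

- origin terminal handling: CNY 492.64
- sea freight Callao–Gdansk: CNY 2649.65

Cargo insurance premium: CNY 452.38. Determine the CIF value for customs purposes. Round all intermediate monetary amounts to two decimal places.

CIF value: CNY 440218.23

CIF = FCA price + pre-shipment costs + freight + insurance
CIF = 436623.56 + 492.64 + 2649.65 + 452.38 = 440218.23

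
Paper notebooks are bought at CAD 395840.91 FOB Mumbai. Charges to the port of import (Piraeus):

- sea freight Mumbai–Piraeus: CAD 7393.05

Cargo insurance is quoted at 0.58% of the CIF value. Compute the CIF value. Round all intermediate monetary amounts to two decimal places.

CIF value: CAD 405586.36

Let C be the CIF value. C = FOB price + freight + 0.58% × C
C − 0.58% × C = 395840.91 + 7393.05
0.9942 × C = 403233.96
C = 403233.96 / 0.9942 = 405586.36
Insurance premium = 0.58% × 405586.36 = 2352.40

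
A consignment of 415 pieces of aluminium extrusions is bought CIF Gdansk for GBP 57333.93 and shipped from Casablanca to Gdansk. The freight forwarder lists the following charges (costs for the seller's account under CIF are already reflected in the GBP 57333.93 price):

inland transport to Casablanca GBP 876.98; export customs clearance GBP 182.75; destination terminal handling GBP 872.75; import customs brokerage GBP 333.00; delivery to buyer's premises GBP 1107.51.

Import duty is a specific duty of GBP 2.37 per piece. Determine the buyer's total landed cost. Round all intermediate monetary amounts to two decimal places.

CIF: the seller pays costs through ocean freight and marine insurance to the destination port.
Already in the invoice (seller's account under CIF): inland to port, export clearance — exclude.
The CIF price already equals the CIF value: 57333.93
Import duty = 415 × 2.37 = 983.55
Buyer bears: destination terminal 872.75 + brokerage 333.00 + delivery 1107.51 + duty 983.55 = 3296.81
Landed cost = invoice 57333.93 + 3296.81 = 60630.74

Total landed cost: GBP 60630.74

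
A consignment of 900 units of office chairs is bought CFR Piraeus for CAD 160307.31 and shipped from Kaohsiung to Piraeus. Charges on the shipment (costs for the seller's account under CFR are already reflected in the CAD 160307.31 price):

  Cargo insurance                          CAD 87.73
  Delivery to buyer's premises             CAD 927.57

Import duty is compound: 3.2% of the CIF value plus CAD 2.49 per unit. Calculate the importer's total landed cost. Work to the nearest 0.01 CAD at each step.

Total landed cost: CAD 168696.25

CFR: the seller pays costs through ocean freight to the destination port, but not insurance.
CIF value = CFR price + insurance = 160307.31 + 87.73 = 160395.04
Ad valorem component: 160395.04 × 3.2% = 5132.64
Specific component: 900 × 2.49 = 2241.00
Import duty = 5132.64 + 2241.00 = 7373.64
Buyer bears: insurance 87.73 + delivery 927.57 + duty 7373.64 = 8388.94
Landed cost = invoice 160307.31 + 8388.94 = 168696.25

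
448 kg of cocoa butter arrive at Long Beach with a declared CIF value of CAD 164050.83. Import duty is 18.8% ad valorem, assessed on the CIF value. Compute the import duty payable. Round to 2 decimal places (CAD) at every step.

Import duty = 164050.83 × 18.8% = 30841.56

Import duty: CAD 30841.56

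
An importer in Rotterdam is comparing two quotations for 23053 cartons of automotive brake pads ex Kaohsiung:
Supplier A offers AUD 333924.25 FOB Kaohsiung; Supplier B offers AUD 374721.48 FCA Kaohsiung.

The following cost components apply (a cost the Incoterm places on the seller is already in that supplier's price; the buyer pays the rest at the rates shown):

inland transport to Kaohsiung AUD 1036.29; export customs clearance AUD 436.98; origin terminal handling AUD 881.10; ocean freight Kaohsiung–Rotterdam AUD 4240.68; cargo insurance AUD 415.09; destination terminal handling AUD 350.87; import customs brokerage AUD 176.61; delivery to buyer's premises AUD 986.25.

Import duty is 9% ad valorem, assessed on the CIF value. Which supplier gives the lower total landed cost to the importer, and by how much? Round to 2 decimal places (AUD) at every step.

Supplier A (FOB):
CIF value = FOB price + freight + insurance = 333924.25 + 4240.68 + 415.09 = 338580.02
Import duty = 338580.02 × 9% = 30472.20
Buyer bears (A): 4240.68 + 415.09 + 350.87 + 176.61 + 986.25 = 6169.50
Landed cost (A) = invoice 333924.25 + 6169.50 + duty 30472.20 = 370565.95
Supplier B (FCA):
CIF value = FCA price + origin terminal + freight + insurance = 374721.48 + 881.10 + 4240.68 + 415.09 = 380258.35
Import duty = 380258.35 × 9% = 34223.25
Buyer bears (B): 881.10 + 4240.68 + 415.09 + 350.87 + 176.61 + 986.25 = 7050.60
Landed cost (B) = invoice 374721.48 + 7050.60 + duty 34223.25 = 415995.33
Difference = |370565.95 − 415995.33| = 45429.38

Supplier A is cheaper by AUD 45429.38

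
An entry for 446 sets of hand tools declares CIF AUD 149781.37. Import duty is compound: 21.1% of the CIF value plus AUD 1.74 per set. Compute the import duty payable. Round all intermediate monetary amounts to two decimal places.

Import duty: AUD 32379.91

Ad valorem component: 149781.37 × 21.1% = 31603.87
Specific component: 446 × 1.74 = 776.04
Import duty = 31603.87 + 776.04 = 32379.91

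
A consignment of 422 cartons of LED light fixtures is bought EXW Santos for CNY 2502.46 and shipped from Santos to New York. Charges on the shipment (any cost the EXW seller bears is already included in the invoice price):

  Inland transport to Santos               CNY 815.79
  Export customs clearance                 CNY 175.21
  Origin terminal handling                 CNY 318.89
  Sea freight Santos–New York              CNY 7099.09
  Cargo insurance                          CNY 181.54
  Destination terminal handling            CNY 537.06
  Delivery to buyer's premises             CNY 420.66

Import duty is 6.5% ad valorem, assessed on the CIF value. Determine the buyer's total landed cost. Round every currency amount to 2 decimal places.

EXW: the seller makes goods available at their premises; the buyer bears all onward costs.
CIF value = EXW price + inland to port + export clearance + origin terminal + freight + insurance = 2502.46 + 815.79 + 175.21 + 318.89 + 7099.09 + 181.54 = 11092.98
Import duty = 11092.98 × 6.5% = 721.04
Buyer bears: inland to port 815.79 + export clearance 175.21 + origin terminal 318.89 + freight 7099.09 + insurance 181.54 + destination terminal 537.06 + delivery 420.66 + duty 721.04 = 10269.28
Landed cost = invoice 2502.46 + 10269.28 = 12771.74

Total landed cost: CNY 12771.74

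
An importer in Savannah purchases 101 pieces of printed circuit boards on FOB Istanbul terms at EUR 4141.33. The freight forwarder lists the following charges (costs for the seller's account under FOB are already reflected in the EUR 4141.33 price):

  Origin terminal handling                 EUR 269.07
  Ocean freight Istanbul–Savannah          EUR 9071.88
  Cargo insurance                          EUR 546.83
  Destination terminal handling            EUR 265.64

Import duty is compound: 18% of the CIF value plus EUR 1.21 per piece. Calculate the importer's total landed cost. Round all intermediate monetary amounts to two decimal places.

FOB: the seller bears costs until goods are on board at the origin port; the buyer bears freight, insurance and all costs thereafter.
Already in the invoice (seller's account under FOB): origin terminal — exclude.
CIF value = FOB price + freight + insurance = 4141.33 + 9071.88 + 546.83 = 13760.04
Ad valorem component: 13760.04 × 18% = 2476.81
Specific component: 101 × 1.21 = 122.21
Import duty = 2476.81 + 122.21 = 2599.02
Buyer bears: freight 9071.88 + insurance 546.83 + destination terminal 265.64 + duty 2599.02 = 12483.37
Landed cost = invoice 4141.33 + 12483.37 = 16624.70

Total landed cost: EUR 16624.70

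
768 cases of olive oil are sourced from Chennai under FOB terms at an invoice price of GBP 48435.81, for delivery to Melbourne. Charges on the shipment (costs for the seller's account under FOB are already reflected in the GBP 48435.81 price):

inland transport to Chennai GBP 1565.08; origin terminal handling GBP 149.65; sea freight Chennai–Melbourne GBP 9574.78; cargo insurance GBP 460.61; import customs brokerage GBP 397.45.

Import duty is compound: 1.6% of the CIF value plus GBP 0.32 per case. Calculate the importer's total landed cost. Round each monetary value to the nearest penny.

Total landed cost: GBP 60049.95

FOB: the seller bears costs until goods are on board at the origin port; the buyer bears freight, insurance and all costs thereafter.
Already in the invoice (seller's account under FOB): inland to port, origin terminal — exclude.
CIF value = FOB price + freight + insurance = 48435.81 + 9574.78 + 460.61 = 58471.20
Ad valorem component: 58471.20 × 1.6% = 935.54
Specific component: 768 × 0.32 = 245.76
Import duty = 935.54 + 245.76 = 1181.30
Buyer bears: freight 9574.78 + insurance 460.61 + brokerage 397.45 + duty 1181.30 = 11614.14
Landed cost = invoice 48435.81 + 11614.14 = 60049.95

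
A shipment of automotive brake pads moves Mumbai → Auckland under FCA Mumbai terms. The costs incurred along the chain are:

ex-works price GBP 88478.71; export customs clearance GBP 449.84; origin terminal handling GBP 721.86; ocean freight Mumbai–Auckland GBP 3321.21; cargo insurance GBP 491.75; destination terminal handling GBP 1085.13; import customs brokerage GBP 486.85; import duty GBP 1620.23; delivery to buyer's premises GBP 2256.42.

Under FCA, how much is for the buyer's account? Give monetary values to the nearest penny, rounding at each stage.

Buyer's account: GBP 9983.45

FCA: the seller delivers export-cleared goods to the carrier; the buyer bears costs from that point.
Seller's account: goods 88478.71 + export clearance 449.84 = 88928.55
Buyer's account: origin terminal 721.86 + freight 3321.21 + insurance 491.75 + destination terminal 1085.13 + brokerage 486.85 + duty 1620.23 + delivery 2256.42 = 9983.45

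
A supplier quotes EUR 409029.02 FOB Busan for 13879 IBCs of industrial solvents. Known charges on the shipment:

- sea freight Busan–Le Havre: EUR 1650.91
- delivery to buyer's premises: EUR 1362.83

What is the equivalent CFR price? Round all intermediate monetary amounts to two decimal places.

Not relevant to the conversion: delivery — on the buyer under both terms; not part of either seller's price.
From FOB to CFR, the seller additionally bears: freight.
CFR price = 409029.02 + 1650.91 = 410679.93

CFR price: EUR 410679.93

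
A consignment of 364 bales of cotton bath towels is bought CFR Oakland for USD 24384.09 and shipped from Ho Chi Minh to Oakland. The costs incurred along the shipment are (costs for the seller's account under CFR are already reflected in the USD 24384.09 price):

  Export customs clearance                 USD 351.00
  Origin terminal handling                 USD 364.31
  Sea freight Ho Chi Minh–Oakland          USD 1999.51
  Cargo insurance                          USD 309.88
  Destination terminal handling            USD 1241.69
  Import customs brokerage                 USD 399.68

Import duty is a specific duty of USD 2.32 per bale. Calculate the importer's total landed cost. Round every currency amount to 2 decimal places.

CFR: the seller pays costs through ocean freight to the destination port, but not insurance.
Already in the invoice (seller's account under CFR): export clearance, origin terminal, freight — exclude.
CIF value = CFR price + insurance = 24384.09 + 309.88 = 24693.97
Import duty = 364 × 2.32 = 844.48
Buyer bears: insurance 309.88 + destination terminal 1241.69 + brokerage 399.68 + duty 844.48 = 2795.73
Landed cost = invoice 24384.09 + 2795.73 = 27179.82

Total landed cost: USD 27179.82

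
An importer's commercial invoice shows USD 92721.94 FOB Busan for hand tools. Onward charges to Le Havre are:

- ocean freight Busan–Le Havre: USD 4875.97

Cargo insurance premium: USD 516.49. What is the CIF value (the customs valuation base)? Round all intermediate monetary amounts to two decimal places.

CIF = FOB price + freight + insurance
CIF = 92721.94 + 4875.97 + 516.49 = 98114.40

CIF value: USD 98114.40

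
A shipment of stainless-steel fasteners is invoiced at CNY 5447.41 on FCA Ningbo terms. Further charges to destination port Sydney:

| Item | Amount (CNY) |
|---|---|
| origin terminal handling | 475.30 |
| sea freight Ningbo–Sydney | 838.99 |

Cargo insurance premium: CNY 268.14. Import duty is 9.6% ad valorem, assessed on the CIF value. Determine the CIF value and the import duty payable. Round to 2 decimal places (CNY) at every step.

CIF value: CNY 7029.84; import duty: CNY 674.86

CIF = FCA price + pre-shipment costs + freight + insurance
CIF = 5447.41 + 475.30 + 838.99 + 268.14 = 7029.84
Import duty = 7029.84 × 9.6% = 674.86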